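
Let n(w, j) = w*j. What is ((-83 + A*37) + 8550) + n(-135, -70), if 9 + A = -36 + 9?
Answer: 16585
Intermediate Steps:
A = -36 (A = -9 + (-36 + 9) = -9 - 27 = -36)
n(w, j) = j*w
((-83 + A*37) + 8550) + n(-135, -70) = ((-83 - 36*37) + 8550) - 70*(-135) = ((-83 - 1332) + 8550) + 9450 = (-1415 + 8550) + 9450 = 7135 + 9450 = 16585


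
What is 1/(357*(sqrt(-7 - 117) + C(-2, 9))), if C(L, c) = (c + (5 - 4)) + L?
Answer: 2/16779 - I*sqrt(31)/33558 ≈ 0.0001192 - 0.00016591*I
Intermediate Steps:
C(L, c) = 1 + L + c (C(L, c) = (c + 1) + L = (1 + c) + L = 1 + L + c)
1/(357*(sqrt(-7 - 117) + C(-2, 9))) = 1/(357*(sqrt(-7 - 117) + (1 - 2 + 9))) = 1/(357*(sqrt(-124) + 8)) = 1/(357*(2*I*sqrt(31) + 8)) = 1/(357*(8 + 2*I*sqrt(31))) = 1/(2856 + 714*I*sqrt(31))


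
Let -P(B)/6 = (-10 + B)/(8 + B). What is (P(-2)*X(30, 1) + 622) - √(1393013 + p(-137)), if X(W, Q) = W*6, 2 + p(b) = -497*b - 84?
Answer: 2782 - 2*√365254 ≈ 1573.3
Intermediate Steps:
p(b) = -86 - 497*b (p(b) = -2 + (-497*b - 84) = -2 + (-84 - 497*b) = -86 - 497*b)
X(W, Q) = 6*W
P(B) = -6*(-10 + B)/(8 + B)
(P(-2)*X(30, 1) + 622) - √(1393013 + p(-137)) = ((6*(10 - 1*(-2))/(8 - 2))*(6*30) + 622) - √(1393013 + (-86 - 497*(-137))) = ((6*(10 + 2)/6)*180 + 622) - √(1393013 + (-86 + 68089)) = ((6*(⅙)*12)*180 + 622) - √(1393013 + 68003) = (12*180 + 622) - √1461016 = (2160 + 622) - 2*√365254 = 2782 - 2*√365254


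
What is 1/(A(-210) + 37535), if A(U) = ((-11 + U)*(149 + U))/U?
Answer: 210/7868869 ≈ 2.6687e-5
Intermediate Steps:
A(U) = (-11 + U)*(149 + U)/U
1/(A(-210) + 37535) = 1/((138 - 210 - 1639/(-210)) + 37535) = 1/((138 - 210 - 1639*(-1/210)) + 37535) = 1/((138 - 210 + 1639/210) + 37535) = 1/(-13481/210 + 37535) = 1/(7868869/210) = 210/7868869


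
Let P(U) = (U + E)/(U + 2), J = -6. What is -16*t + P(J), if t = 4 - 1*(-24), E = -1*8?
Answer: -889/2 ≈ -444.50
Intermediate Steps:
E = -8
P(U) = (-8 + U)/(2 + U) (P(U) = (U - 8)/(U + 2) = (-8 + U)/(2 + U))
t = 28 (t = 4 + 24 = 28)
-16*t + P(J) = -16*28 + (-8 - 6)/(2 - 6) = -448 - 14/(-4) = -448 - ¼*(-14) = -448 + 7/2 = -889/2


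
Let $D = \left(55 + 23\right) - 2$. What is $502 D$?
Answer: $38152$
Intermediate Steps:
$D = 76$ ($D = 78 - 2 = 76$)
$502 D = 502 \cdot 76 = 38152$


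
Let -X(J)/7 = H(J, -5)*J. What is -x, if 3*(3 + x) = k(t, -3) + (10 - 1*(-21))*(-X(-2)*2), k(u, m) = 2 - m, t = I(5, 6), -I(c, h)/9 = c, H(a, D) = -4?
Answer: -1156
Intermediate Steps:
I(c, h) = -9*c
X(J) = 28*J (X(J) = -(-28)*J = 28*J)
t = -45 (t = -9*5 = -45)
x = 1156 (x = -3 + ((2 - 1*(-3)) + (10 - 1*(-21))*(-28*(-2)*2))/3 = -3 + ((2 + 3) + (10 + 21)*(-1*(-56)*2))/3 = -3 + (5 + 31*(56*2))/3 = -3 + (5 + 31*112)/3 = -3 + (5 + 3472)/3 = -3 + (⅓)*3477 = -3 + 1159 = 1156)
-x = -1*1156 = -1156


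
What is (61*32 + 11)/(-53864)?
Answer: -1963/53864 ≈ -0.036444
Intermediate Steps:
(61*32 + 11)/(-53864) = (1952 + 11)*(-1/53864) = 1963*(-1/53864) = -1963/53864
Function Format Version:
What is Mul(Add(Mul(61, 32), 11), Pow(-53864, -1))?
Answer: Rational(-1963, 53864) ≈ -0.036444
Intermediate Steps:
Mul(Add(Mul(61, 32), 11), Pow(-53864, -1)) = Mul(Add(1952, 11), Rational(-1, 53864)) = Mul(1963, Rational(-1, 53864)) = Rational(-1963, 53864)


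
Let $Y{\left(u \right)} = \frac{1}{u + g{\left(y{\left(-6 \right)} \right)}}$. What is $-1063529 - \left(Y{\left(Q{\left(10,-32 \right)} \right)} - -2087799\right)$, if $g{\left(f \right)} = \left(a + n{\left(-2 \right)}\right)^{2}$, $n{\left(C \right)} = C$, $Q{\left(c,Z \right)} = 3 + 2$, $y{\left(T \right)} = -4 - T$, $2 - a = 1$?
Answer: $- \frac{18907969}{6} \approx -3.1513 \cdot 10^{6}$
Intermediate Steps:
$a = 1$ ($a = 2 - 1 = 1$)
$Q{\left(c,Z \right)} = 5$
$g{\left(f \right)} = 1$ ($g{\left(f \right)} = \left(1 - 2\right)^{2} = \left(-1\right)^{2} = 1$)
$Y{\left(u \right)} = \frac{1}{1 + u}$ ($Y{\left(u \right)} = \frac{1}{u + 1} = \frac{1}{1 + u}$)
$-1063529 - \left(Y{\left(Q{\left(10,-32 \right)} \right)} - -2087799\right) = -1063529 - \left(\frac{1}{1 + 5} - -2087799\right) = -1063529 - \left(\frac{1}{6} + 2087799\right) = -1063529 - \frac{12526795}{6} = - \frac{18907969}{6}$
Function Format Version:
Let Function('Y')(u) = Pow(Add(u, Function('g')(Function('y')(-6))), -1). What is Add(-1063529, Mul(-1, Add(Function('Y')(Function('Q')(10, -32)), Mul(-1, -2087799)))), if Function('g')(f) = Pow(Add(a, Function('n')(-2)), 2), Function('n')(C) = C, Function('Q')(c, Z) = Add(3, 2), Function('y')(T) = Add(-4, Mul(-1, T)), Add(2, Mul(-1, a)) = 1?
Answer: Rational(-18907969, 6) ≈ -3.1513e+6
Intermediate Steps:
a = 1 (a = Add(2, Mul(-1, 1)) = Add(2, -1) = 1)
Function('Q')(c, Z) = 5
Function('g')(f) = 1 (Function('g')(f) = Pow(Add(1, -2), 2) = Pow(-1, 2) = 1)
Function('Y')(u) = Pow(Add(1, u), -1) (Function('Y')(u) = Pow(Add(u, 1), -1) = Pow(Add(1, u), -1))
Add(-1063529, Mul(-1, Add(Function('Y')(Function('Q')(10, -32)), Mul(-1, -2087799)))) = Add(-1063529, Mul(-1, Add(Pow(Add(1, 5), -1), Mul(-1, -2087799)))) = Add(-1063529, Mul(-1, Add(Pow(6, -1), 2087799))) = Add(-1063529, Mul(-1, Add(Rational(1, 6), 2087799))) = Add(-1063529, Mul(-1, Rational(12526795, 6))) = Add(-1063529, Rational(-12526795, 6)) = Rational(-18907969, 6)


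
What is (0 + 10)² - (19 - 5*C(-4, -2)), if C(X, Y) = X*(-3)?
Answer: 141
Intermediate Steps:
C(X, Y) = -3*X
(0 + 10)² - (19 - 5*C(-4, -2)) = (0 + 10)² - (19 - (-15)*(-4)) = 10² - (19 - 5*12) = 100 - (19 - 60) = 100 - 1*(-41) = 100 + 41 = 141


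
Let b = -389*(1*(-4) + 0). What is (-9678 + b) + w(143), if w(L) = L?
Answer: -7979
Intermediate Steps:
b = 1556 (b = -389*(-4 + 0) = -389*(-4) = 1556)
(-9678 + b) + w(143) = (-9678 + 1556) + 143 = -8122 + 143 = -7979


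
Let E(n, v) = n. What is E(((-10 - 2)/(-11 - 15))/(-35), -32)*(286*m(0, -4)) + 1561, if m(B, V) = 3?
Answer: 54239/35 ≈ 1549.7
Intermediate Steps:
E(((-10 - 2)/(-11 - 15))/(-35), -32)*(286*m(0, -4)) + 1561 = (((-10 - 2)/(-11 - 15))/(-35))*(286*3) + 1561 = (-12/(-26)*(-1/35))*858 + 1561 = (-12*(-1/26)*(-1/35))*858 + 1561 = ((6/13)*(-1/35))*858 + 1561 = -6/455*858 + 1561 = -396/35 + 1561 = 54239/35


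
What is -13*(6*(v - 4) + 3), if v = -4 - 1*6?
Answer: 1053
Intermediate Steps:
v = -10 (v = -4 - 6 = -10)
-13*(6*(v - 4) + 3) = -13*(6*(-10 - 4) + 3) = -13*(6*(-14) + 3) = -13*(-84 + 3) = -(-1053) = -13*(-81) = 1053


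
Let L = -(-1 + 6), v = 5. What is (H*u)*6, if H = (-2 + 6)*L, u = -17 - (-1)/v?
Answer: 2016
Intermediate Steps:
L = -5 (L = -1*5 = -5)
u = -84/5 (u = -17 - (-1)/5 = -17 - 1*(-⅕) = -17 + ⅕ = -84/5 ≈ -16.800)
H = -20 (H = (-2 + 6)*(-5) = 4*(-5) = -20)
(H*u)*6 = -20*(-84/5)*6 = 336*6 = 2016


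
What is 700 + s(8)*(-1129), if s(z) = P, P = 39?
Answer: -43331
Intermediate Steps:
s(z) = 39
700 + s(8)*(-1129) = 700 + 39*(-1129) = 700 - 44031 = -43331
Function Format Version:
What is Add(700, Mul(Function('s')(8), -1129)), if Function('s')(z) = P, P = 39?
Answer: -43331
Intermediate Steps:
Function('s')(z) = 39
Add(700, Mul(Function('s')(8), -1129)) = Add(700, Mul(39, -1129)) = Add(700, -44031) = -43331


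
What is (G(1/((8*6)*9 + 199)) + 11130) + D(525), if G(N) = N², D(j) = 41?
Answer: 4447856532/398161 ≈ 11171.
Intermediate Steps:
(G(1/((8*6)*9 + 199)) + 11130) + D(525) = ((1/((8*6)*9 + 199))² + 11130) + 41 = ((1/(48*9 + 199))² + 11130) + 41 = ((1/(432 + 199))² + 11130) + 41 = ((1/631)² + 11130) + 41 = (1/398161 + 11130) + 41 = 4431531931/398161 + 41 = 4447856532/398161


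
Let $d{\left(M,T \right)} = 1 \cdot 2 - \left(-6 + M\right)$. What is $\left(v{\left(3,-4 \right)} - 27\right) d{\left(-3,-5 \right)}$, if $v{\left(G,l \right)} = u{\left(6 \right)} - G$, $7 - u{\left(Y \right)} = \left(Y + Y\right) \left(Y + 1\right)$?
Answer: $-1177$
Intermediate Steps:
$d{\left(M,T \right)} = 8 - M$ ($d{\left(M,T \right)} = 2 - \left(-6 + M\right) = 8 - M$)
$u{\left(Y \right)} = 7 - 2 Y \left(1 + Y\right)$ ($u{\left(Y \right)} = 7 - \left(Y + Y\right) \left(Y + 1\right) = 7 - 2 Y \left(1 + Y\right)$)
$v{\left(G,l \right)} = -77 - G$ ($v{\left(G,l \right)} = \left(7 - 12 - 2 \cdot 6^{2}\right) - G = \left(7 - 12 - 72\right) - G = -77 - G$)
$\left(v{\left(3,-4 \right)} - 27\right) d{\left(-3,-5 \right)} = \left(\left(-77 - 3\right) - 27\right) \left(8 - -3\right) = \left(\left(-77 - 3\right) - 27\right) \left(8 + 3\right) = \left(-80 - 27\right) 11 = \left(-107\right) 11 = -1177$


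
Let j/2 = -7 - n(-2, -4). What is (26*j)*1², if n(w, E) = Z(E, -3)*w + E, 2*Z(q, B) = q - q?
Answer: -156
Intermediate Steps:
Z(q, B) = 0 (Z(q, B) = (q - q)/2 = (½)*0 = 0)
n(w, E) = E (n(w, E) = 0*w + E = 0 + E = E)
j = -6 (j = 2*(-7 - 1*(-4)) = 2*(-7 + 4) = 2*(-3) = -6)
(26*j)*1² = (26*(-6))*1² = -156*1 = -156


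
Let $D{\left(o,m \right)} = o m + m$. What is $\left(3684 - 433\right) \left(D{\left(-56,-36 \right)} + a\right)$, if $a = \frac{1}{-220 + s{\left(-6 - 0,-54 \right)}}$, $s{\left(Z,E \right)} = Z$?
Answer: $\frac{1454754229}{226} \approx 6.437 \cdot 10^{6}$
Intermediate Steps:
$D{\left(o,m \right)} = m + m o$ ($D{\left(o,m \right)} = m o + m = m + m o$)
$a = - \frac{1}{226}$ ($a = \frac{1}{-220 - 6} = \frac{1}{-226} = - \frac{1}{226} \approx -0.0044248$)
$\left(3684 - 433\right) \left(D{\left(-56,-36 \right)} + a\right) = \left(3684 - 433\right) \left(- 36 \left(1 - 56\right) - \frac{1}{226}\right) = 3251 \left(\left(-36\right) \left(-55\right) - \frac{1}{226}\right) = 3251 \left(1980 - \frac{1}{226}\right) = 3251 \cdot \frac{447479}{226} = \frac{1454754229}{226}$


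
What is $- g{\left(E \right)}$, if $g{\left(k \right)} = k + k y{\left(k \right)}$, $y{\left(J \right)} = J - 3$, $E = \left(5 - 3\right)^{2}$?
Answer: $-8$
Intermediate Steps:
$E = 4$ ($E = 2^{2} = 4$)
$y{\left(J \right)} = -3 + J$
$g{\left(k \right)} = k + k \left(-3 + k\right)$
$- g{\left(E \right)} = - 4 \left(-2 + 4\right) = - 4 \cdot 2 = \left(-1\right) 8 = -8$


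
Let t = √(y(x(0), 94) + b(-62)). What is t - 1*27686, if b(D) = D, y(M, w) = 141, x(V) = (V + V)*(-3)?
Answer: -27686 + √79 ≈ -27677.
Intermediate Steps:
x(V) = -6*V (x(V) = (2*V)*(-3) = -6*V)
t = √79 (t = √(141 - 62) = √79 ≈ 8.8882)
t - 1*27686 = √79 - 1*27686 = √79 - 27686 = -27686 + √79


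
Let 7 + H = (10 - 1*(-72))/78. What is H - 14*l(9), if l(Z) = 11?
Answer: -6238/39 ≈ -159.95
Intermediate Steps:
H = -232/39 (H = -7 + (10 - 1*(-72))/78 = -7 + (10 + 72)*(1/78) = -7 + 82*(1/78) = -7 + 41/39 = -232/39 ≈ -5.9487)
H - 14*l(9) = -232/39 - 14*11 = -232/39 - 154 = -6238/39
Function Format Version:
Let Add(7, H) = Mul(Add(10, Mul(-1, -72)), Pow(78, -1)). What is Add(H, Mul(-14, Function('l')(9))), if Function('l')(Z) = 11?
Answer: Rational(-6238, 39) ≈ -159.95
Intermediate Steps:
H = Rational(-232, 39) (H = Add(-7, Mul(Add(10, Mul(-1, -72)), Pow(78, -1))) = Add(-7, Mul(Add(10, 72), Rational(1, 78))) = Add(-7, Mul(82, Rational(1, 78))) = Add(-7, Rational(41, 39)) = Rational(-232, 39) ≈ -5.9487)
Add(H, Mul(-14, Function('l')(9))) = Add(Rational(-232, 39), Mul(-14, 11)) = Add(Rational(-232, 39), -154) = Rational(-6238, 39)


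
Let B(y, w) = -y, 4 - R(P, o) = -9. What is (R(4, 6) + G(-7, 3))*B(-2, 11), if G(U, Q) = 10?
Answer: 46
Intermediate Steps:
R(P, o) = 13 (R(P, o) = 4 - 1*(-9) = 4 + 9 = 13)
(R(4, 6) + G(-7, 3))*B(-2, 11) = (13 + 10)*(-1*(-2)) = 23*2 = 46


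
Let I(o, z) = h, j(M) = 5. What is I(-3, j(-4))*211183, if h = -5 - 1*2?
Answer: -1478281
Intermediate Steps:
h = -7 (h = -5 - 2 = -7)
I(o, z) = -7
I(-3, j(-4))*211183 = -7*211183 = -1478281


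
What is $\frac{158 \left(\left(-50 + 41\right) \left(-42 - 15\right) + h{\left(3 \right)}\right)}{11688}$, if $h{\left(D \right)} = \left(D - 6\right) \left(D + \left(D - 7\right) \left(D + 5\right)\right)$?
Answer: $\frac{3950}{487} \approx 8.1109$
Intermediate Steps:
$h{\left(D \right)} = \left(-6 + D\right) \left(D + \left(-7 + D\right) \left(5 + D\right)\right)$
$\frac{158 \left(\left(-50 + 41\right) \left(-42 - 15\right) + h{\left(3 \right)}\right)}{11688} = \frac{158 \left(\left(-50 + 41\right) \left(-42 - 15\right) + \left(210 + 3^{3} - 87 - 7 \cdot 3^{2}\right)\right)}{11688} = 158 \left(\left(-9\right) \left(-57\right) + \left(210 + 27 - 87 - 63\right)\right) \frac{1}{11688} = 158 \left(513 + \left(210 + 27 - 87 - 63\right)\right) \frac{1}{11688} = 158 \left(513 + 87\right) \frac{1}{11688} = 158 \cdot 600 \cdot \frac{1}{11688} = 94800 \cdot \frac{1}{11688} = \frac{3950}{487}$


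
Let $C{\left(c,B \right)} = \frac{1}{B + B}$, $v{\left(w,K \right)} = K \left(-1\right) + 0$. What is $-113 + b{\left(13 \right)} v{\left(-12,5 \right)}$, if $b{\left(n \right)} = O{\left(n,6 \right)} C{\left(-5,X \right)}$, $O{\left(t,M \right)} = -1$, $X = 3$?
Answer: $- \frac{673}{6} \approx -112.17$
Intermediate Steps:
$v{\left(w,K \right)} = - K$ ($v{\left(w,K \right)} = - K + 0 = - K$)
$C{\left(c,B \right)} = \frac{1}{2 B}$
$b{\left(n \right)} = - \frac{1}{6}$ ($b{\left(n \right)} = - \frac{1}{2 \cdot 3} = \left(-1\right) \frac{1}{6} = - \frac{1}{6}$)
$-113 + b{\left(13 \right)} v{\left(-12,5 \right)} = -113 - \frac{\left(-1\right) 5}{6} = -113 - - \frac{5}{6} = -113 + \frac{5}{6} = - \frac{673}{6}$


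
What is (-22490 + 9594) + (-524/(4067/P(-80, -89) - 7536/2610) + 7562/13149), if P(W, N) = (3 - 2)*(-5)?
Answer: -12041180998402/933802533 ≈ -12895.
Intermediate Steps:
P(W, N) = -5 (P(W, N) = 1*(-5) = -5)
(-22490 + 9594) + (-524/(4067/P(-80, -89) - 7536/2610) + 7562/13149) = (-22490 + 9594) + (-524/(4067/(-5) - 7536/2610) + 7562/13149) = -12896 + (-524/(4067*(-⅕) - 7536*1/2610) + 7562*(1/13149)) = -12896 + (-524/(-4067/5 - 1256/435) + 7562/13149) = -12896 + (-524/(-71017/87) + 7562/13149) = -12896 + (-524*(-87/71017) + 7562/13149) = -12896 + (45588/71017 + 7562/13149) = -12896 + 1136467166/933802533 = -12041180998402/933802533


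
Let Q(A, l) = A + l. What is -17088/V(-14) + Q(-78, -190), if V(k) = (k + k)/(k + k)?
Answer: -17356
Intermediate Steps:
V(k) = 1 (V(k) = (2*k)/((2*k)) = (2*k)*(1/(2*k)) = 1)
-17088/V(-14) + Q(-78, -190) = -17088/1 + (-78 - 190) = -17088*1 - 268 = -17088 - 268 = -17356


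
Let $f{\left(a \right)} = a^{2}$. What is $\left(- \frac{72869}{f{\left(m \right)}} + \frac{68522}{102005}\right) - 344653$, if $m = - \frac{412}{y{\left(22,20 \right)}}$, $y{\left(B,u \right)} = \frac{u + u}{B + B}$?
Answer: $- \frac{180519006612742333}{523770785780} \approx -3.4465 \cdot 10^{5}$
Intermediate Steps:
$y{\left(B,u \right)} = \frac{u}{B}$ ($y{\left(B,u \right)} = \frac{2 u}{2 B} = 2 u \frac{1}{2 B} = \frac{u}{B}$)
$m = - \frac{2266}{5}$ ($m = - \frac{412}{20 \cdot \frac{1}{22}} = - \frac{412}{\frac{10}{11}} = \left(-412\right) \frac{11}{10} = - \frac{2266}{5} \approx -453.2$)
$\left(- \frac{72869}{f{\left(m \right)}} + \frac{68522}{102005}\right) - 344653 = \left(- \frac{72869}{\left(- \frac{2266}{5}\right)^{2}} + \frac{68522}{102005}\right) - 344653 = \left(- \frac{72869}{\frac{5134756}{25}} + 68522 \cdot \frac{1}{102005}\right) - 344653 = \left(\left(-72869\right) \frac{25}{5134756} + \frac{68522}{102005}\right) - 344653 = \left(- \frac{1821725}{5134756} + \frac{68522}{102005}\right) - 344653 = \frac{166018692007}{523770785780} - 344653 = - \frac{180519006612742333}{523770785780}$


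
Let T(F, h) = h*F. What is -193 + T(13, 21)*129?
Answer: 35024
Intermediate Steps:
T(F, h) = F*h
-193 + T(13, 21)*129 = -193 + (13*21)*129 = -193 + 273*129 = -193 + 35217 = 35024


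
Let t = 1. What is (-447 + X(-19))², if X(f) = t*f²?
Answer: 7396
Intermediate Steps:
X(f) = f² (X(f) = 1*f² = f²)
(-447 + X(-19))² = (-447 + (-19)²)² = (-447 + 361)² = (-86)² = 7396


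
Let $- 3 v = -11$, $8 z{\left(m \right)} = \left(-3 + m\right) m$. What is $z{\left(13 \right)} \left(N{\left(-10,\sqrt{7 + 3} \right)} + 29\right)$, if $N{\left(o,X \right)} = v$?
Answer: $\frac{3185}{6} \approx 530.83$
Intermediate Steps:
$z{\left(m \right)} = \frac{m \left(-3 + m\right)}{8}$ ($z{\left(m \right)} = \frac{\left(-3 + m\right) m}{8} = \frac{m \left(-3 + m\right)}{8}$)
$v = \frac{11}{3}$ ($v = \left(- \frac{1}{3}\right) \left(-11\right) = \frac{11}{3} \approx 3.6667$)
$N{\left(o,X \right)} = \frac{11}{3}$
$z{\left(13 \right)} \left(N{\left(-10,\sqrt{7 + 3} \right)} + 29\right) = \frac{1}{8} \cdot 13 \left(-3 + 13\right) \left(\frac{11}{3} + 29\right) = \frac{1}{8} \cdot 13 \cdot 10 \cdot \frac{98}{3} = \frac{65}{4} \cdot \frac{98}{3} = \frac{3185}{6}$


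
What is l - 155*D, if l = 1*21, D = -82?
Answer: 12731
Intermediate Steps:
l = 21
l - 155*D = 21 - 155*(-82) = 21 + 12710 = 12731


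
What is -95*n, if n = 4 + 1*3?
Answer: -665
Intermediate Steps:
n = 7 (n = 4 + 3 = 7)
-95*n = -95*7 = -665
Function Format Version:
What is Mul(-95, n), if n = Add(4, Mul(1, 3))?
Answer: -665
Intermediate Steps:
n = 7 (n = Add(4, 3) = 7)
Mul(-95, n) = Mul(-95, 7) = -665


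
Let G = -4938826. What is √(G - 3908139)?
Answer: I*√8846965 ≈ 2974.4*I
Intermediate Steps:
√(G - 3908139) = √(-4938826 - 3908139) = √(-8846965) = I*√8846965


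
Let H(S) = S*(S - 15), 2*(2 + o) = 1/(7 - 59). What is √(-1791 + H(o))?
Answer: I*√19001735/104 ≈ 41.914*I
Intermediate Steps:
o = -209/104 (o = -2 + 1/(2*(7 - 59)) = -2 + (½)/(-52) = -2 + (½)*(-1/52) = -2 - 1/104 = -209/104 ≈ -2.0096)
H(S) = S*(-15 + S)
√(-1791 + H(o)) = √(-1791 - 209*(-15 - 209/104)/104) = √(-1791 - 209/104*(-1769/104)) = √(-1791 + 369721/10816) = √(-19001735/10816) = I*√19001735/104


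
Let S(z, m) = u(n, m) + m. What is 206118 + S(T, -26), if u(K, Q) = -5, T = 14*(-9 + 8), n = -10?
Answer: 206087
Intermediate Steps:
T = -14 (T = 14*(-1) = -14)
S(z, m) = -5 + m
206118 + S(T, -26) = 206118 + (-5 - 26) = 206118 - 31 = 206087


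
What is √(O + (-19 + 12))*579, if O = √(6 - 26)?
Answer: 579*√(-7 + 2*I*√5) ≈ 467.99 + 1601.8*I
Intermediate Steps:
O = 2*I*√5 (O = √(-20) = 2*I*√5 ≈ 4.4721*I)
√(O + (-19 + 12))*579 = √(2*I*√5 + (-19 + 12))*579 = √(2*I*√5 - 7)*579 = √(-7 + 2*I*√5)*579 = 579*√(-7 + 2*I*√5)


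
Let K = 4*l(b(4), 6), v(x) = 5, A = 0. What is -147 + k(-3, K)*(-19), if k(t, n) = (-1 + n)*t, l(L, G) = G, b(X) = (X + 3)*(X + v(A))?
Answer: 1164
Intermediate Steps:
b(X) = (3 + X)*(5 + X) (b(X) = (X + 3)*(X + 5) = (3 + X)*(5 + X))
K = 24 (K = 4*6 = 24)
k(t, n) = t*(-1 + n)
-147 + k(-3, K)*(-19) = -147 - 3*(-1 + 24)*(-19) = -147 - 3*23*(-19) = -147 - 69*(-19) = -147 + 1311 = 1164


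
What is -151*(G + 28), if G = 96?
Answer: -18724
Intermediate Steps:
-151*(G + 28) = -151*(96 + 28) = -151*124 = -18724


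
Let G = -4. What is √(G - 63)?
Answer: I*√67 ≈ 8.1853*I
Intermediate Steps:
√(G - 63) = √(-4 - 63) = √(-67) = I*√67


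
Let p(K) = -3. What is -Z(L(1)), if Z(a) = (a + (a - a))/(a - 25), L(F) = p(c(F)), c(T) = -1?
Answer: -3/28 ≈ -0.10714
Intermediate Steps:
L(F) = -3
Z(a) = a/(-25 + a) (Z(a) = (a + 0)/(-25 + a) = a/(-25 + a))
-Z(L(1)) = -(-3)/(-25 - 3) = -(-3)/(-28) = -(-3)*(-1)/28 = -1*3/28 = -3/28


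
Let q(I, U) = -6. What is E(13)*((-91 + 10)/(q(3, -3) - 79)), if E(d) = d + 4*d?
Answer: 1053/17 ≈ 61.941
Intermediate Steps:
E(d) = 5*d
E(13)*((-91 + 10)/(q(3, -3) - 79)) = (5*13)*((-91 + 10)/(-6 - 79)) = 65*(-81/(-85)) = 65*(-81*(-1/85)) = 65*(81/85) = 1053/17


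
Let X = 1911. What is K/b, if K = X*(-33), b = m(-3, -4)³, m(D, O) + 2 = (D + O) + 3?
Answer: 7007/24 ≈ 291.96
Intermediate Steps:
m(D, O) = 1 + D + O (m(D, O) = -2 + ((D + O) + 3) = -2 + (3 + D + O) = 1 + D + O)
b = -216 (b = (1 - 3 - 4)³ = (-6)³ = -216)
K = -63063 (K = 1911*(-33) = -63063)
K/b = -63063/(-216) = -63063*(-1/216) = 7007/24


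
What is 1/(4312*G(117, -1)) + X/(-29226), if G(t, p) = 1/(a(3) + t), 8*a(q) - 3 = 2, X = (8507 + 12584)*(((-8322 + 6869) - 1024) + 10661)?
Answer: -992380621893/168030016 ≈ -5906.0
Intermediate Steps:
X = 172608744 (X = 21091*((-1453 - 1024) + 10661) = 21091*(-2477 + 10661) = 21091*8184 = 172608744)
a(q) = 5/8 (a(q) = 3/8 + (⅛)*2 = 3/8 + ¼ = 5/8)
G(t, p) = 1/(5/8 + t)
1/(4312*G(117, -1)) + X/(-29226) = 1/(4312*((8/(5 + 8*117)))) + 172608744/(-29226) = 1/(4312*((8/(5 + 936)))) + 172608744*(-1/29226) = 1/(4312*((8/941))) - 28768124/4871 = 1/(4312*((8*(1/941)))) - 28768124/4871 = 1/(4312*(8/941)) - 28768124/4871 = (1/4312)*(941/8) - 28768124/4871 = 941/34496 - 28768124/4871 = -992380621893/168030016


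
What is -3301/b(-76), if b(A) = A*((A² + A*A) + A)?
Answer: 3301/872176 ≈ 0.0037848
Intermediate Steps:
b(A) = A*(A + 2*A²) (b(A) = A*((A² + A²) + A) = A*(2*A² + A) = A*(A + 2*A²))
-3301/b(-76) = -3301*1/(5776*(1 + 2*(-76))) = -3301*1/(5776*(1 - 152)) = -3301/(5776*(-151)) = -3301/(-872176) = -3301*(-1/872176) = 3301/872176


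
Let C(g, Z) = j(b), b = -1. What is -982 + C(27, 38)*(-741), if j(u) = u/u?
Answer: -1723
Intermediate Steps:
j(u) = 1
C(g, Z) = 1
-982 + C(27, 38)*(-741) = -982 + 1*(-741) = -982 - 741 = -1723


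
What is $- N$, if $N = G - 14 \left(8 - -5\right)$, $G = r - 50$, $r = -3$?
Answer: $235$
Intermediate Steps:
$G = -53$ ($G = -3 - 50 = -53$)
$N = -235$ ($N = -53 - 14 \left(8 - -5\right) = -53 - 14 \left(8 + 5\right) = -53 - 182 = -235$)
$- N = \left(-1\right) \left(-235\right) = 235$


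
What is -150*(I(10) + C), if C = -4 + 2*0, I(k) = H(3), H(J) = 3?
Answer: 150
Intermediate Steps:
I(k) = 3
C = -4 (C = -4 + 0 = -4)
-150*(I(10) + C) = -150*(3 - 4) = -150*(-1) = 150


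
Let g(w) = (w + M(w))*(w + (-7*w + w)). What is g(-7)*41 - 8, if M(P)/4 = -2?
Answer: -21533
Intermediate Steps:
M(P) = -8 (M(P) = 4*(-2) = -8)
g(w) = -5*w*(-8 + w) (g(w) = (w - 8)*(w + (-7*w + w)) = (-8 + w)*(w - 6*w) = (-8 + w)*(-5*w) = -5*w*(-8 + w))
g(-7)*41 - 8 = (5*(-7)*(8 - 1*(-7)))*41 - 8 = (5*(-7)*(8 + 7))*41 - 8 = (5*(-7)*15)*41 - 8 = -525*41 - 8 = -21525 - 8 = -21533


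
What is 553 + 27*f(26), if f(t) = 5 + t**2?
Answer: 18940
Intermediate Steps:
553 + 27*f(26) = 553 + 27*(5 + 26**2) = 553 + 27*(5 + 676) = 553 + 27*681 = 553 + 18387 = 18940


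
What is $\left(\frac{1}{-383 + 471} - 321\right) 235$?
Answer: $- \frac{6638045}{88} \approx -75432.0$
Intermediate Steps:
$\left(\frac{1}{-383 + 471} - 321\right) 235 = \left(\frac{1}{88} - 321\right) 235 = \left(- \frac{28247}{88}\right) 235 = - \frac{6638045}{88}$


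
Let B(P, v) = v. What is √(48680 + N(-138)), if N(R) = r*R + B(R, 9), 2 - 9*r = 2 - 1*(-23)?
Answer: 5*√17655/3 ≈ 221.45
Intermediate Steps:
r = -23/9 (r = 2/9 - (2 - 1*(-23))/9 = 2/9 - (2 + 23)/9 = 2/9 - ⅑*25 = 2/9 - 25/9 = -23/9 ≈ -2.5556)
N(R) = 9 - 23*R/9 (N(R) = -23*R/9 + 9 = 9 - 23*R/9)
√(48680 + N(-138)) = √(48680 + (9 - 23/9*(-138))) = √(48680 + (9 + 1058/3)) = √(48680 + 1085/3) = √(147125/3) = 5*√17655/3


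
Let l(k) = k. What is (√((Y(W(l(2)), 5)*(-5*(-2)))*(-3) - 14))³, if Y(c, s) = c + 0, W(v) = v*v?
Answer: -134*I*√134 ≈ -1551.2*I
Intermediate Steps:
W(v) = v²
Y(c, s) = c
(√((Y(W(l(2)), 5)*(-5*(-2)))*(-3) - 14))³ = (√((2²*(-5*(-2)))*(-3) - 14))³ = (√((4*10)*(-3) - 14))³ = (√(40*(-3) - 14))³ = (√(-120 - 14))³ = (√(-134))³ = (I*√134)³ = -134*I*√134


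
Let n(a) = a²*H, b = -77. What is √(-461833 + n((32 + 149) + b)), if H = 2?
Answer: I*√440201 ≈ 663.48*I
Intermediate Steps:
n(a) = 2*a² (n(a) = a²*2 = 2*a²)
√(-461833 + n((32 + 149) + b)) = √(-461833 + 2*((32 + 149) - 77)²) = √(-461833 + 2*(181 - 77)²) = √(-461833 + 2*104²) = √(-461833 + 2*10816) = √(-461833 + 21632) = √(-440201) = I*√440201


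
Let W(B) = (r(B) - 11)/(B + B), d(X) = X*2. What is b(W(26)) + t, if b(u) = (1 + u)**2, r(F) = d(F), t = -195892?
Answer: -529683319/2704 ≈ -1.9589e+5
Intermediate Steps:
d(X) = 2*X
r(F) = 2*F
W(B) = (-11 + 2*B)/(2*B) (W(B) = (2*B - 11)/(B + B) = (-11 + 2*B)/((2*B)) = (-11 + 2*B)*(1/(2*B)) = (-11 + 2*B)/(2*B))
b(W(26)) + t = (1 + (-11/2 + 26)/26)**2 - 195892 = (1 + (1/26)*(41/2))**2 - 195892 = (1 + 41/52)**2 - 195892 = (93/52)**2 - 195892 = 8649/2704 - 195892 = -529683319/2704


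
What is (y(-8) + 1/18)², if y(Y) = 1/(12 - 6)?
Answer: 4/81 ≈ 0.049383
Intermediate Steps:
y(Y) = ⅙ (y(Y) = 1/6 = ⅙)
(y(-8) + 1/18)² = (⅙ + 1/18)² = (2/9)² = 4/81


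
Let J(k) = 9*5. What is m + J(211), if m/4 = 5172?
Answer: 20733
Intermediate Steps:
m = 20688 (m = 4*5172 = 20688)
J(k) = 45
m + J(211) = 20688 + 45 = 20733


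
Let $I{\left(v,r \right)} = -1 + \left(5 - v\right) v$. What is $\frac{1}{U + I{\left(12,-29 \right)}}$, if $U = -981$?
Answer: $- \frac{1}{1066} \approx -0.00093809$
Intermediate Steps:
$I{\left(v,r \right)} = -1 + v \left(5 - v\right)$
$\frac{1}{U + I{\left(12,-29 \right)}} = \frac{1}{-981 - 85} = \frac{1}{-1066} = - \frac{1}{1066}$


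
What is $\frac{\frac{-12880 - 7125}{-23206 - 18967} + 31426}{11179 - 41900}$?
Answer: $- \frac{1325348703}{1295596733} \approx -1.023$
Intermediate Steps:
$\frac{\frac{-12880 - 7125}{-23206 - 18967} + 31426}{11179 - 41900} = \frac{- \frac{20005}{-42173} + 31426}{-30721} = \left(\left(-20005\right) \left(- \frac{1}{42173}\right) + 31426\right) \left(- \frac{1}{30721}\right) = \left(\frac{20005}{42173} + 31426\right) \left(- \frac{1}{30721}\right) = \frac{1325348703}{42173} \left(- \frac{1}{30721}\right) = - \frac{1325348703}{1295596733}$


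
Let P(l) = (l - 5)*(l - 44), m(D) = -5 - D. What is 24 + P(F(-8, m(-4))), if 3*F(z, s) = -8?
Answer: 3436/9 ≈ 381.78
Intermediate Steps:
F(z, s) = -8/3 (F(z, s) = (⅓)*(-8) = -8/3)
P(l) = (-44 + l)*(-5 + l) (P(l) = (-5 + l)*(-44 + l) = (-44 + l)*(-5 + l))
24 + P(F(-8, m(-4))) = 24 + (220 + (-8/3)² - 49*(-8/3)) = 24 + (220 + 64/9 + 392/3) = 24 + 3220/9 = 3436/9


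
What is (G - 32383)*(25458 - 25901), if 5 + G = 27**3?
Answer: 5628315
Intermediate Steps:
G = 19678 (G = -5 + 27**3 = -5 + 19683 = 19678)
(G - 32383)*(25458 - 25901) = (19678 - 32383)*(25458 - 25901) = -12705*(-443) = 5628315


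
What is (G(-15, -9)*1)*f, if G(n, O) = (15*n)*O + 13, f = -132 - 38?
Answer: -346460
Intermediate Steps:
f = -170
G(n, O) = 13 + 15*O*n (G(n, O) = 15*O*n + 13 = 13 + 15*O*n)
(G(-15, -9)*1)*f = ((13 + 15*(-9)*(-15))*1)*(-170) = ((13 + 2025)*1)*(-170) = (2038*1)*(-170) = 2038*(-170) = -346460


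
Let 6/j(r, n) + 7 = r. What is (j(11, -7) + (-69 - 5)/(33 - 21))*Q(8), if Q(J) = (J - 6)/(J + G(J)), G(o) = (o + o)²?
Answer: -7/198 ≈ -0.035354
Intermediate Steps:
G(o) = 4*o² (G(o) = (2*o)² = 4*o²)
j(r, n) = 6/(-7 + r)
Q(J) = (-6 + J)/(J + 4*J²) (Q(J) = (J - 6)/(J + 4*J²) = (-6 + J)/(J + 4*J²))
(j(11, -7) + (-69 - 5)/(33 - 21))*Q(8) = (6/(-7 + 11) + (-69 - 5)/(33 - 21))*((-6 + 8)/(8*(1 + 4*8))) = (6/4 - 74/12)*((⅛)*2/(1 + 32)) = (6*(¼) - 74*1/12)*((⅛)*2/33) = (3/2 - 37/6)*((⅛)*(1/33)*2) = -14/3*1/132 = -7/198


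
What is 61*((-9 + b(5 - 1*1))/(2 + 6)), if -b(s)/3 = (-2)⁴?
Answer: -3477/8 ≈ -434.63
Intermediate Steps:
b(s) = -48 (b(s) = -3*(-2)⁴ = -3*16 = -48)
61*((-9 + b(5 - 1*1))/(2 + 6)) = 61*((-9 - 48)/(2 + 6)) = 61*(-57/8) = -3477/8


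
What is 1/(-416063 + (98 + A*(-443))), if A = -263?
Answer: -1/299456 ≈ -3.3394e-6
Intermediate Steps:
1/(-416063 + (98 + A*(-443))) = 1/(-416063 + (98 - 263*(-443))) = 1/(-416063 + (98 + 116509)) = 1/(-416063 + 116607) = 1/(-299456) = -1/299456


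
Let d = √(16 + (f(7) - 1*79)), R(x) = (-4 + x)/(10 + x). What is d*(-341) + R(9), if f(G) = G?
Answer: 5/19 - 682*I*√14 ≈ 0.26316 - 2551.8*I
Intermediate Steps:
R(x) = (-4 + x)/(10 + x)
d = 2*I*√14 (d = √(16 + (7 - 1*79)) = √(16 + (7 - 79)) = √(16 - 72) = √(-56) = 2*I*√14 ≈ 7.4833*I)
d*(-341) + R(9) = (2*I*√14)*(-341) + (-4 + 9)/(10 + 9) = -682*I*√14 + 5/19 = 5/19 - 682*I*√14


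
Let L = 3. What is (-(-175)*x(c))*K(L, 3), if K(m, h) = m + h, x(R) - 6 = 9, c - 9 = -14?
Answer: 15750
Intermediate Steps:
c = -5 (c = 9 - 14 = -5)
x(R) = 15 (x(R) = 6 + 9 = 15)
K(m, h) = h + m
(-(-175)*x(c))*K(L, 3) = (-(-175)*15)*(3 + 3) = -175*(-15)*6 = 2625*6 = 15750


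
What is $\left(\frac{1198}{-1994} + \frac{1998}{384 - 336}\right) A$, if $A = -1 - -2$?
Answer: $\frac{327209}{7976} \approx 41.024$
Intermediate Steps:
$A = 1$ ($A = -1 + 2 = 1$)
$\left(\frac{1198}{-1994} + \frac{1998}{384 - 336}\right) A = \left(\frac{1198}{-1994} + \frac{1998}{384 - 336}\right) 1 = \left(1198 \left(- \frac{1}{1994}\right) + \frac{1998}{384 - 336}\right) 1 = \left(- \frac{599}{997} + \frac{1998}{48}\right) 1 = \left(- \frac{599}{997} + 1998 \cdot \frac{1}{48}\right) 1 = \left(- \frac{599}{997} + \frac{333}{8}\right) 1 = \frac{327209}{7976} \cdot 1 = \frac{327209}{7976}$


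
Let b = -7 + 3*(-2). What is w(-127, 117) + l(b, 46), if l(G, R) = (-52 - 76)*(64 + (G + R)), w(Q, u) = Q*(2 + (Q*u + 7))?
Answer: 1873534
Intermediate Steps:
b = -13 (b = -7 - 6 = -13)
w(Q, u) = Q*(9 + Q*u) (w(Q, u) = Q*(2 + (7 + Q*u)) = Q*(9 + Q*u))
l(G, R) = -8192 - 128*G - 128*R (l(G, R) = -128*(64 + G + R) = -8192 - 128*G - 128*R)
w(-127, 117) + l(b, 46) = -127*(9 - 127*117) + (-8192 - 128*(-13) - 128*46) = -127*(9 - 14859) + (-8192 + 1664 - 5888) = -127*(-14850) - 12416 = 1885950 - 12416 = 1873534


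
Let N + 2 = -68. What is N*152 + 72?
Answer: -10568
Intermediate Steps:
N = -70 (N = -2 - 68 = -70)
N*152 + 72 = -70*152 + 72 = -10640 + 72 = -10568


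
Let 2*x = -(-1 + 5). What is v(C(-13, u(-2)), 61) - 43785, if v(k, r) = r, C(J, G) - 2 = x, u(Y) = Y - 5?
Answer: -43724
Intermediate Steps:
u(Y) = -5 + Y
x = -2 (x = (-(-1 + 5))/2 = (-1*4)/2 = (1/2)*(-4) = -2)
C(J, G) = 0 (C(J, G) = 2 - 2 = 0)
v(C(-13, u(-2)), 61) - 43785 = 61 - 43785 = -43724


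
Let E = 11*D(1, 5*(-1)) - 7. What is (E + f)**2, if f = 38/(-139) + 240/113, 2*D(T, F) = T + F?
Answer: 181848514969/246709849 ≈ 737.09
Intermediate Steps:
D(T, F) = F/2 + T/2 (D(T, F) = (T + F)/2 = (F + T)/2 = F/2 + T/2)
f = 29066/15707 (f = 38*(-1/139) + 240*(1/113) = -38/139 + 240/113 = 29066/15707 ≈ 1.8505)
E = -29 (E = 11*((5*(-1))/2 + (1/2)*1) - 7 = 11*((1/2)*(-5) + 1/2) - 7 = 11*(-5/2 + 1/2) - 7 = 11*(-2) - 7 = -22 - 7 = -29)
(E + f)**2 = (-29 + 29066/15707)**2 = (-426437/15707)**2 = 181848514969/246709849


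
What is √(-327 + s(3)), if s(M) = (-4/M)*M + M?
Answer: 2*I*√82 ≈ 18.111*I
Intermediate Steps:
s(M) = -4 + M
√(-327 + s(3)) = √(-327 + (-4 + 3)) = √(-327 - 1) = √(-328) = 2*I*√82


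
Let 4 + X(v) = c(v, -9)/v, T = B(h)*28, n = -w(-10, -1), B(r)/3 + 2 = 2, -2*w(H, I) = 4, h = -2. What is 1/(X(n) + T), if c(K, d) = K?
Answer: -1/3 ≈ -0.33333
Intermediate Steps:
w(H, I) = -2 (w(H, I) = -1/2*4 = -2)
B(r) = 0 (B(r) = -6 + 3*2 = -6 + 6 = 0)
n = 2 (n = -1*(-2) = 2)
T = 0 (T = 0*28 = 0)
X(v) = -3 (X(v) = -4 + v/v = -4 + 1 = -3)
1/(X(n) + T) = 1/(-3 + 0) = 1/(-3) = -1/3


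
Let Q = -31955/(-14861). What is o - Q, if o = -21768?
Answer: -4201639/193 ≈ -21770.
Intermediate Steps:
Q = 415/193 (Q = -31955*(-1/14861) = 415/193 ≈ 2.1503)
o - Q = -21768 - 1*415/193 = -21768 - 415/193 = -4201639/193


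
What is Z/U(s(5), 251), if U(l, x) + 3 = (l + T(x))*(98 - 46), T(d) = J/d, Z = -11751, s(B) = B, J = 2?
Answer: -983167/21537 ≈ -45.650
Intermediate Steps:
T(d) = 2/d
U(l, x) = -3 + 52*l + 104/x (U(l, x) = -3 + (l + 2/x)*(98 - 46) = -3 + (l + 2/x)*52 = -3 + (52*l + 104/x) = -3 + 52*l + 104/x)
Z/U(s(5), 251) = -11751/(-3 + 52*5 + 104/251) = -11751/(-3 + 260 + 104*(1/251)) = -11751/(-3 + 260 + 104/251) = -11751/64611/251 = -11751*251/64611 = -983167/21537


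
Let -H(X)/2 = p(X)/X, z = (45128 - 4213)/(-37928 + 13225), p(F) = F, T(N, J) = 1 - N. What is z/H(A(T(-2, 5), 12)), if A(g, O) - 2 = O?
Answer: 5845/7058 ≈ 0.82814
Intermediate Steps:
A(g, O) = 2 + O
z = -5845/3529 (z = 40915/(-24703) = 40915*(-1/24703) = -5845/3529 ≈ -1.6563)
H(X) = -2 (H(X) = -2*X/X = -2*1 = -2)
z/H(A(T(-2, 5), 12)) = -5845/3529/(-2) = -5845/3529*(-½) = 5845/7058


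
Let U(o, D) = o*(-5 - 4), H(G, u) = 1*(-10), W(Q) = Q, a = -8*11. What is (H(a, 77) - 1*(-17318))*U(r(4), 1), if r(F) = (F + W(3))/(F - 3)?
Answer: -1090404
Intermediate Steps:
a = -88
r(F) = (3 + F)/(-3 + F) (r(F) = (F + 3)/(F - 3) = (3 + F)/(-3 + F))
H(G, u) = -10
U(o, D) = -9*o (U(o, D) = o*(-9) = -9*o)
(H(a, 77) - 1*(-17318))*U(r(4), 1) = (-10 - 1*(-17318))*(-9*(3 + 4)/(-3 + 4)) = (-10 + 17318)*(-9*7/1) = 17308*(-9*7) = 17308*(-63) = -1090404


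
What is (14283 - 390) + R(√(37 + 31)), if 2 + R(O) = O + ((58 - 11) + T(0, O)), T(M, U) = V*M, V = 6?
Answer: 13938 + 2*√17 ≈ 13946.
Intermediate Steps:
T(M, U) = 6*M
R(O) = 45 + O (R(O) = -2 + (O + ((58 - 11) + 6*0)) = -2 + (O + (47 + 0)) = -2 + (O + 47) = -2 + (47 + O) = 45 + O)
(14283 - 390) + R(√(37 + 31)) = (14283 - 390) + (45 + √(37 + 31)) = 13893 + (45 + √68) = 13893 + (45 + 2*√17) = 13938 + 2*√17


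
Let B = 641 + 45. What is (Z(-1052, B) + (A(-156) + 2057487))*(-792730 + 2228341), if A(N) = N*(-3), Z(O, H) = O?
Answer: 2952912572733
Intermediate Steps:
B = 686
A(N) = -3*N
(Z(-1052, B) + (A(-156) + 2057487))*(-792730 + 2228341) = (-1052 + (-3*(-156) + 2057487))*(-792730 + 2228341) = (-1052 + (468 + 2057487))*1435611 = (-1052 + 2057955)*1435611 = 2056903*1435611 = 2952912572733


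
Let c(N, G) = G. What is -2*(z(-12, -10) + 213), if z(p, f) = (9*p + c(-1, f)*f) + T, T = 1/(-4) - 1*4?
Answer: -803/2 ≈ -401.50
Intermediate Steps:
T = -17/4 (T = -¼ - 4 = -17/4 ≈ -4.2500)
z(p, f) = -17/4 + f² + 9*p (z(p, f) = (9*p + f*f) - 17/4 = (9*p + f²) - 17/4 = (f² + 9*p) - 17/4 = -17/4 + f² + 9*p)
-2*(z(-12, -10) + 213) = -2*((-17/4 + (-10)² + 9*(-12)) + 213) = -2*((-17/4 + 100 - 108) + 213) = -2*(-49/4 + 213) = -2*803/4 = -803/2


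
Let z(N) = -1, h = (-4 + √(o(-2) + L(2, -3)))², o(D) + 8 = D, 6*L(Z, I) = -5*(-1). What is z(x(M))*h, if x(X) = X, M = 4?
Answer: -41/6 + 4*I*√330/3 ≈ -6.8333 + 24.221*I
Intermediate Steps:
L(Z, I) = ⅚ (L(Z, I) = (-5*(-1))/6 = (⅙)*5 = ⅚)
o(D) = -8 + D
h = (-4 + I*√330/6)² (h = (-4 + √((-8 - 2) + ⅚))² = (-4 + √(-10 + ⅚))² = (-4 + √(-55/6))² = (-4 + I*√330/6)² ≈ 6.8333 - 24.221*I)
z(x(M))*h = -(24 - I*√330)²/36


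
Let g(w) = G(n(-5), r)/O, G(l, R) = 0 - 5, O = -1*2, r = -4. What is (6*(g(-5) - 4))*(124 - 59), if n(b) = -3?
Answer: -585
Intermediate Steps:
O = -2
G(l, R) = -5
g(w) = 5/2 (g(w) = -5/(-2) = -5*(-½) = 5/2)
(6*(g(-5) - 4))*(124 - 59) = (6*(5/2 - 4))*(124 - 59) = (6*(-3/2))*65 = -9*65 = -585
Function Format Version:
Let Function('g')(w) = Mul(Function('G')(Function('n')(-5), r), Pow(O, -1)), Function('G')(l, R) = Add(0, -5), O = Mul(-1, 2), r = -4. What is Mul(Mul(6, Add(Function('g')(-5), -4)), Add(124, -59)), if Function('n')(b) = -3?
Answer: -585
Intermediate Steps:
O = -2
Function('G')(l, R) = -5
Function('g')(w) = Rational(5, 2) (Function('g')(w) = Mul(-5, Pow(-2, -1)) = Mul(-5, Rational(-1, 2)) = Rational(5, 2))
Mul(Mul(6, Add(Function('g')(-5), -4)), Add(124, -59)) = Mul(Mul(6, Add(Rational(5, 2), -4)), Add(124, -59)) = Mul(Mul(6, Rational(-3, 2)), 65) = Mul(-9, 65) = -585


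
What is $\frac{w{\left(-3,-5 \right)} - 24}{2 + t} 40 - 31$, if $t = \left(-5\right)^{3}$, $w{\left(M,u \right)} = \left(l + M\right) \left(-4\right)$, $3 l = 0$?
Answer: $- \frac{1111}{41} \approx -27.098$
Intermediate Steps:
$l = 0$ ($l = \frac{1}{3} \cdot 0 = 0$)
$w{\left(M,u \right)} = - 4 M$ ($w{\left(M,u \right)} = \left(0 + M\right) \left(-4\right) = M \left(-4\right) = - 4 M$)
$t = -125$
$\frac{w{\left(-3,-5 \right)} - 24}{2 + t} 40 - 31 = \frac{\left(-4\right) \left(-3\right) - 24}{2 - 125} \cdot 40 - 31 = \frac{12 - 24}{-123} \cdot 40 - 31 = \left(-12\right) \left(- \frac{1}{123}\right) 40 - 31 = \frac{4}{41} \cdot 40 - 31 = \frac{160}{41} - 31 = - \frac{1111}{41}$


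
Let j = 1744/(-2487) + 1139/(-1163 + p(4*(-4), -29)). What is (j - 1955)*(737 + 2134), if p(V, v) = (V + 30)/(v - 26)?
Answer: -297951149016642/53038591 ≈ -5.6176e+6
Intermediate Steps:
p(V, v) = (30 + V)/(-26 + v)
j = -267377491/159115773 (j = 1744/(-2487) + 1139/(-1163 + (30 + 4*(-4))/(-26 - 29)) = 1744*(-1/2487) + 1139/(-1163 + (30 - 16)/(-55)) = -1744/2487 + 1139/(-1163 - 1/55*14) = -1744/2487 + 1139/(-1163 - 14/55) = -1744/2487 + 1139/(-63979/55) = -1744/2487 + 1139*(-55/63979) = -1744/2487 - 62645/63979 = -267377491/159115773 ≈ -1.6804)
(j - 1955)*(737 + 2134) = (-267377491/159115773 - 1955)*(737 + 2134) = -311338713706/159115773*2871 = -297951149016642/53038591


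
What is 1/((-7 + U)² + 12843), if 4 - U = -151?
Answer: 1/34747 ≈ 2.8779e-5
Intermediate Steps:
U = 155 (U = 4 - 1*(-151) = 4 + 151 = 155)
1/((-7 + U)² + 12843) = 1/((-7 + 155)² + 12843) = 1/(148² + 12843) = 1/(21904 + 12843) = 1/34747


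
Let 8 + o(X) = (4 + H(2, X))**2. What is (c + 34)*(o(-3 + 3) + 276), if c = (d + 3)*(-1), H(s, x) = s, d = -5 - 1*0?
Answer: 10944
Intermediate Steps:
d = -5 (d = -5 + 0 = -5)
c = 2 (c = (-5 + 3)*(-1) = -2*(-1) = 2)
o(X) = 28 (o(X) = -8 + (4 + 2)**2 = -8 + 6**2 = -8 + 36 = 28)
(c + 34)*(o(-3 + 3) + 276) = (2 + 34)*(28 + 276) = 36*304 = 10944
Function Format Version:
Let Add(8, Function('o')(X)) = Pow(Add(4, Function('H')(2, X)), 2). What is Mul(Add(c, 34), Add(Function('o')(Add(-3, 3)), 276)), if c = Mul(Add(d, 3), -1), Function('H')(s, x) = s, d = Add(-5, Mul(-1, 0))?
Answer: 10944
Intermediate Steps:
d = -5 (d = Add(-5, 0) = -5)
c = 2 (c = Mul(Add(-5, 3), -1) = Mul(-2, -1) = 2)
Function('o')(X) = 28 (Function('o')(X) = Add(-8, Pow(Add(4, 2), 2)) = Add(-8, Pow(6, 2)) = Add(-8, 36) = 28)
Mul(Add(c, 34), Add(Function('o')(Add(-3, 3)), 276)) = Mul(Add(2, 34), Add(28, 276)) = Mul(36, 304) = 10944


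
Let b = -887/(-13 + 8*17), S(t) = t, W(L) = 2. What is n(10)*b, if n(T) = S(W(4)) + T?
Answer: -3548/41 ≈ -86.537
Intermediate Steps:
b = -887/123 (b = -887/(-13 + 136) = -887/123 ≈ -7.2114)
n(T) = 2 + T
n(10)*b = (2 + 10)*(-887/123) = 12*(-887/123) = -3548/41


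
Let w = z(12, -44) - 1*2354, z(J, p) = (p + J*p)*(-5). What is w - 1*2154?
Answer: -1648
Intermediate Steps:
z(J, p) = -5*p - 5*J*p
w = 506 (w = -5*(-44)*(1 + 12) - 1*2354 = -5*(-44)*13 - 2354 = 2860 - 2354 = 506)
w - 1*2154 = 506 - 1*2154 = 506 - 2154 = -1648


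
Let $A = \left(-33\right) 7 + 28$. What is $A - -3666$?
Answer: $3463$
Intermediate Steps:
$A = -203$ ($A = -231 + 28 = -203$)
$A - -3666 = -203 - -3666 = -203 + 3666 = 3463$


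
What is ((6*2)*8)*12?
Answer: 1152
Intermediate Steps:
((6*2)*8)*12 = (12*8)*12 = 96*12 = 1152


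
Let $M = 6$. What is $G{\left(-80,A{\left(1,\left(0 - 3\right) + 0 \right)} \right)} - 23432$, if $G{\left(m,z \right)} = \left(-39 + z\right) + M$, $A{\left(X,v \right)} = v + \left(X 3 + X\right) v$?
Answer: $-23480$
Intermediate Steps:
$A{\left(X,v \right)} = v + 4 X v$ ($A{\left(X,v \right)} = v + \left(3 X + X\right) v = v + 4 X v$)
$G{\left(m,z \right)} = -33 + z$ ($G{\left(m,z \right)} = \left(-39 + z\right) + 6 = -33 + z$)
$G{\left(-80,A{\left(1,\left(0 - 3\right) + 0 \right)} \right)} - 23432 = \left(-33 + \left(\left(0 - 3\right) + 0\right) \left(1 + 4 \cdot 1\right)\right) - 23432 = \left(-33 + \left(-3 + 0\right) \left(1 + 4\right)\right) - 23432 = \left(-33 - 15\right) - 23432 = -48 - 23432 = -23480$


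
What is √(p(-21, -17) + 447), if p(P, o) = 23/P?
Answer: 2*√49161/21 ≈ 21.116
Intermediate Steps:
√(p(-21, -17) + 447) = √(23/(-21) + 447) = √(23*(-1/21) + 447) = √(-23/21 + 447) = √(9364/21) = 2*√49161/21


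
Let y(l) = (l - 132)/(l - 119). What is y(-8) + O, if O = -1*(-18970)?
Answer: 2409330/127 ≈ 18971.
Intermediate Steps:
y(l) = (-132 + l)/(-119 + l)
O = 18970
y(-8) + O = (-132 - 8)/(-119 - 8) + 18970 = -140/(-127) + 18970 = -1/127*(-140) + 18970 = 140/127 + 18970 = 2409330/127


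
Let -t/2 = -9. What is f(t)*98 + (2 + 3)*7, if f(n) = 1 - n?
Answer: -1631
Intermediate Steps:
t = 18 (t = -2*(-9) = 18)
f(t)*98 + (2 + 3)*7 = (1 - 1*18)*98 + (2 + 3)*7 = (1 - 18)*98 + 5*7 = -17*98 + 35 = -1666 + 35 = -1631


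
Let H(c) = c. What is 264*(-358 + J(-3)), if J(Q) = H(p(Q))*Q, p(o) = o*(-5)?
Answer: -106392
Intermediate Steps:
p(o) = -5*o
J(Q) = -5*Q² (J(Q) = (-5*Q)*Q = -5*Q²)
264*(-358 + J(-3)) = 264*(-358 - 5*(-3)²) = 264*(-358 - 5*9) = 264*(-358 - 45) = 264*(-403) = -106392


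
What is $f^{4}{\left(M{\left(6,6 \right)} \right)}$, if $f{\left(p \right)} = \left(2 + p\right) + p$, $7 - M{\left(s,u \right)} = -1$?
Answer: $104976$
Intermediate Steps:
$M{\left(s,u \right)} = 8$ ($M{\left(s,u \right)} = 7 - -1 = 7 + 1 = 8$)
$f{\left(p \right)} = 2 + 2 p$
$f^{4}{\left(M{\left(6,6 \right)} \right)} = \left(2 + 2 \cdot 8\right)^{4} = \left(2 + 16\right)^{4} = 18^{4} = 104976$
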